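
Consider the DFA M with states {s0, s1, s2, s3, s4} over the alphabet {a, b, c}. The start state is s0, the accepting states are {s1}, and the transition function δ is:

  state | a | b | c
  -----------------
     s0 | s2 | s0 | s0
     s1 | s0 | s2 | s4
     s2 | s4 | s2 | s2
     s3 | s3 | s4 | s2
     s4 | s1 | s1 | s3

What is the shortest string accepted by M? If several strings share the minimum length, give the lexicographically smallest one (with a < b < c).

aaa

A breadth-first search from s0 reaches an accepting state first via the path s0 → s2 → s4 → s1 on input aaa.
No string of length < 3 is accepted (BFS exhausts all shorter strings without reaching an accepting state), and aaa is the lexicographically least accepting string of length 3.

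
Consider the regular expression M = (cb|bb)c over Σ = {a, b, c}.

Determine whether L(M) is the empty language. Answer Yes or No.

No

The string bbc matches the expression, so it belongs to L(M).
Since L(M) contains at least one string, it is not empty.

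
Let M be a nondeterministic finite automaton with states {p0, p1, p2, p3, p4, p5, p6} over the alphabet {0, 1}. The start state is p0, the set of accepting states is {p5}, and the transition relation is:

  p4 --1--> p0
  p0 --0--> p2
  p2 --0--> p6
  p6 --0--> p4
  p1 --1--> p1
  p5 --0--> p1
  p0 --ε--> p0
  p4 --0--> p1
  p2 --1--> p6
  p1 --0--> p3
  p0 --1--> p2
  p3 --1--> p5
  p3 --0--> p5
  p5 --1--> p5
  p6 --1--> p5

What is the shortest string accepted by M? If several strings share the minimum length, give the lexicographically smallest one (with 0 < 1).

001

A breadth-first search from p0 reaches an accepting state first via the path p0 → p2 → p6 → p5 on input 001.
No string of length < 3 is accepted (BFS exhausts all shorter strings without reaching an accepting state), and 001 is the lexicographically least accepting string of length 3.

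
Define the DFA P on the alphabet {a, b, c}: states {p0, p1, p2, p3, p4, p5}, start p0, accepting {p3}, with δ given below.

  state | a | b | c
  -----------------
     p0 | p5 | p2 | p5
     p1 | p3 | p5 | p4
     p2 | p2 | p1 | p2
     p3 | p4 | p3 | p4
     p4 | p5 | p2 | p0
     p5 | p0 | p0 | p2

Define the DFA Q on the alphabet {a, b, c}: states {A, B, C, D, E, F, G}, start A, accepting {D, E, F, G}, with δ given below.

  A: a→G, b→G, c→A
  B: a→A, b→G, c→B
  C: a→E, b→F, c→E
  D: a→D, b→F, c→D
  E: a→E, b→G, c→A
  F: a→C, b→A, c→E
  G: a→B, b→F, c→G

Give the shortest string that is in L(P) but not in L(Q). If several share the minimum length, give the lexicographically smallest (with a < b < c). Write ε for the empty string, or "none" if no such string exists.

The string bba is accepted by P but not by Q.
No shorter string lies in the difference, and bba is the lexicographically first length-3 string in L(P) \ L(Q).

bba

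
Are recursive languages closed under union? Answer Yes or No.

Yes

Run a decider for L₁ and then a decider for L₂ on the input and accept if either accepts; both sub-runs halt, so this is again a decider.
So the recursive languages are closed under union.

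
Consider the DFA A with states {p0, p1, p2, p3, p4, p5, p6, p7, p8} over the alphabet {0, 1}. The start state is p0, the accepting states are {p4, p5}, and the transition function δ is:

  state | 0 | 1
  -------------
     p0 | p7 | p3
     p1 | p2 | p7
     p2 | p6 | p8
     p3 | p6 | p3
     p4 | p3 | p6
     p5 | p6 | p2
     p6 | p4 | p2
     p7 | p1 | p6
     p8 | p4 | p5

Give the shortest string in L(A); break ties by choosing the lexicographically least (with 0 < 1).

010

A breadth-first search from p0 reaches an accepting state first via the path p0 → p7 → p6 → p4 on input 010.
No string of length < 3 is accepted (BFS exhausts all shorter strings without reaching an accepting state), and 010 is the lexicographically least accepting string of length 3.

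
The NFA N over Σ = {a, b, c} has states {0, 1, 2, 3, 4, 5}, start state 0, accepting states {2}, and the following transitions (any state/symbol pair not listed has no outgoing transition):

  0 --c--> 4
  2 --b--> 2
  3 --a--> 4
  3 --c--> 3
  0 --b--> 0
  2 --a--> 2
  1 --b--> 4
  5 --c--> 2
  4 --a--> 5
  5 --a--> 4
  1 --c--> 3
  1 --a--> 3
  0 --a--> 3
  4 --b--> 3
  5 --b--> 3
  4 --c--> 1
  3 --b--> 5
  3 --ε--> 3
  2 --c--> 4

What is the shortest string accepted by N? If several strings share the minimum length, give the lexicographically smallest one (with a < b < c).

A breadth-first search from 0 reaches an accepting state first via the path 0 → 3 → 5 → 2 on input abc.
No string of length < 3 is accepted (BFS exhausts all shorter strings without reaching an accepting state), and abc is the lexicographically least accepting string of length 3.

abc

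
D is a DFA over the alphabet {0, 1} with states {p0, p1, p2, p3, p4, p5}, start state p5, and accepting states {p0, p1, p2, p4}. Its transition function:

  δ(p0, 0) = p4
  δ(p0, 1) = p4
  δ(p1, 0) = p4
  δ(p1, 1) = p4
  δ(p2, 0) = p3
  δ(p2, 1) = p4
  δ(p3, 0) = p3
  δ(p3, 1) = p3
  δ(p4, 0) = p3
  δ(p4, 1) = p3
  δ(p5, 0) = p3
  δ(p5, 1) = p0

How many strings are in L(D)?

3

The useful subgraph on states {p0, p4, p5} is acyclic, so L(D) is finite; the longest accepting path visits 3 useful states, giving maximum string length 2.
Counting accepting paths from p5 by length: 1 of length 1, 2 of length 2. Total 3.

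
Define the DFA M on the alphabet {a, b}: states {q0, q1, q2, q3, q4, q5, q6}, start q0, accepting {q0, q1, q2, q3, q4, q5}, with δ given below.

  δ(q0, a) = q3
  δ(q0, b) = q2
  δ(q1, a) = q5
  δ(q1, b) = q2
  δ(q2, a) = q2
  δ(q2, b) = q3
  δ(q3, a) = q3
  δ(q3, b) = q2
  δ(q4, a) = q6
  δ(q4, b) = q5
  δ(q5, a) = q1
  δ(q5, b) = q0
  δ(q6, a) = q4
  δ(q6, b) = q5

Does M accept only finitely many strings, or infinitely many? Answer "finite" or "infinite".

State q2 is reachable from the start and can reach an accepting state, and it lies on the cycle q2 → q2.
Traversing that cycle any number of times yields accepted strings of unbounded length, so the language is infinite.

infinite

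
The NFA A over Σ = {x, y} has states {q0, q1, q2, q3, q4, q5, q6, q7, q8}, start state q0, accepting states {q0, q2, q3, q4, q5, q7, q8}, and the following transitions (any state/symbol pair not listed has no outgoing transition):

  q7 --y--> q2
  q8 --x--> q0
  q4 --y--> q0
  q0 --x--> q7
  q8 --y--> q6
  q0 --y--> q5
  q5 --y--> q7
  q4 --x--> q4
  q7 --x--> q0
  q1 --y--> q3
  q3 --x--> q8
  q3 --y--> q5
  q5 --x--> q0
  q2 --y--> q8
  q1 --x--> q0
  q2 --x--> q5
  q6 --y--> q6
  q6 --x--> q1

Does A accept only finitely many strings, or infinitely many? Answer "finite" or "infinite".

infinite

State q0 is reachable from the start and can reach an accepting state, and it lies on the cycle q0 → q5 → q0.
Traversing that cycle any number of times yields accepted strings of unbounded length, so the language is infinite.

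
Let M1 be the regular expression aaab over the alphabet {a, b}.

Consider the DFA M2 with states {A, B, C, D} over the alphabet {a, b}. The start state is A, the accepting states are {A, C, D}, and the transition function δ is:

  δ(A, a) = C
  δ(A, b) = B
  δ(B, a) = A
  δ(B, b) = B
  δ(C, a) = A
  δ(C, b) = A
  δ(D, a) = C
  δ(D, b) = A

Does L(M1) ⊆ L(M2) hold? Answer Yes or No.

Yes

Converting the expression M1 to a DFA (subset construction, then merging equivalent states) gives the minimal DFA with states {r0, r1, r2, r3, r4, r5}, start state r0, accepting states {r5} and transitions r0: a→r1, b→r2; r1: a→r3, b→r2; r2: a→r2, b→r2; r3: a→r4, b→r2; r4: a→r2, b→r5; r5: a→r2, b→r2.
Exploring the product automaton M1 × M2 from the start pair (r0, A), following both machines on each input symbol, reaches 8 state pairs: (r0, A), (r1, C), (r2, B), (r3, A), (r2, A), (r4, C), (r2, C), (r5, A).
M1 accepts in {r5} and M2 accepts in {A, C, D}. The reachable pairs whose M1-component is accepting are (r5, A); in each of them the M2-component is accepting too, so the product for L(M1) \ L(M2) (M1-component accepting, M2-component rejecting) has no reachable accepting pair and the difference is empty.
Hence every string in L(M1) is also in L(M2).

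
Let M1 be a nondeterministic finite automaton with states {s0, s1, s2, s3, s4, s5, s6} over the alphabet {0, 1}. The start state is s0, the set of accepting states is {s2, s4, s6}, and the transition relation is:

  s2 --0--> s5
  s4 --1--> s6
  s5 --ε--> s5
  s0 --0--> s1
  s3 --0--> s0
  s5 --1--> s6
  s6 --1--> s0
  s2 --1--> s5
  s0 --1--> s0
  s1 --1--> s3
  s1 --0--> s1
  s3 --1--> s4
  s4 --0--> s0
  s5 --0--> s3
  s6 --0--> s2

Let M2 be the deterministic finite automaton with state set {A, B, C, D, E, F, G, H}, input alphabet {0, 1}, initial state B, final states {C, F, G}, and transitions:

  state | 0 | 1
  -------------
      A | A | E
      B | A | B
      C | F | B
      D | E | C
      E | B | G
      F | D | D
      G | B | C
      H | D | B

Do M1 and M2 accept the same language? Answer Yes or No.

Yes

Exploring the product automaton M1 × M2 from the start pair (s0, B), following both machines on each input symbol, reaches 7 state pairs: (s0, B), (s1, A), (s3, E), (s4, G), (s6, C), (s2, F), (s5, D).
M1 accepts in {s2, s4, s6} and M2 accepts in {C, F, G}. In every reachable pair the two components are either both accepting — (s4, G), (s6, C), (s2, F) — or both non-accepting, so no string is accepted by exactly one of the machines: L(M1) \ L(M2) and L(M2) \ L(M1) are both empty.
Hence every string is accepted by M1 iff it is accepted by M2, and the two languages coincide.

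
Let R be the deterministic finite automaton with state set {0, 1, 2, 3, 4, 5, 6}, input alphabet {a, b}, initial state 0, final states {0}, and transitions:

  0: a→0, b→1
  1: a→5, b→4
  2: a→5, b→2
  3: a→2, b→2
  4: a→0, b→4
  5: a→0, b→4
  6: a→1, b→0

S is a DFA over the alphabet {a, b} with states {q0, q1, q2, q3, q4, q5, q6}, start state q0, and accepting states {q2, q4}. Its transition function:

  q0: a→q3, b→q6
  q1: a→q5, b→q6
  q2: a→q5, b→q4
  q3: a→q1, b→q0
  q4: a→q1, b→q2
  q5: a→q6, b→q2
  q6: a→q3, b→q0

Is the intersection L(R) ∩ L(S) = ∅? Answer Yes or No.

Yes

Exploring the product automaton R × S from the start pair (0, q0), following both machines on each input symbol, reaches 14 state pairs: (0, q0), (0, q3), (1, q6), (0, q1), (1, q0), (5, q3), (4, q0), (0, q5), (4, q6), (0, q6), (1, q2), (5, q5), (4, q4), (4, q2).
R accepts in {0} and S accepts in {q2, q4}; no reachable pair has both components accepting, so no string drives both machines to acceptance simultaneously and L(R) ∩ L(S) = ∅.
So no string is accepted by both, and the intersection is empty.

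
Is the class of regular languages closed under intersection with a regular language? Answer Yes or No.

Yes

This is a special case of closure under intersection: the product of the two DFAs, accepting on F₁ × F₂, recognises the intersection.
So the regular languages are closed under intersection with a regular language.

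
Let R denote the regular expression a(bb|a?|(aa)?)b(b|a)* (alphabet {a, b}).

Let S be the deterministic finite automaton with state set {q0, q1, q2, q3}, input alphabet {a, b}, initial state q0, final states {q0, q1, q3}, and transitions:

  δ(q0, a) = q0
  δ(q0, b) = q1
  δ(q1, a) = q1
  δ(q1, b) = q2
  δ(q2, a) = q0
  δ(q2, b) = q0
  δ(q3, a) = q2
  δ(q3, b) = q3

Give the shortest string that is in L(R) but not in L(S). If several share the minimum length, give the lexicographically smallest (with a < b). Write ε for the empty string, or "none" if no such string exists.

The string abb is accepted by R but not by S.
No shorter string lies in the difference, and abb is the lexicographically first length-3 string in L(R) \ L(S).

abb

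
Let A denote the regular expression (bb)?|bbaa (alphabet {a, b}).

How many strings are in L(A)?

The expression has no Kleene star, so L(A) is finite. Expanding the alternatives gives {ε, bb, bbaa}.
That is 1 of length 0, 1 of length 2, 1 of length 4: 3 strings in all.

3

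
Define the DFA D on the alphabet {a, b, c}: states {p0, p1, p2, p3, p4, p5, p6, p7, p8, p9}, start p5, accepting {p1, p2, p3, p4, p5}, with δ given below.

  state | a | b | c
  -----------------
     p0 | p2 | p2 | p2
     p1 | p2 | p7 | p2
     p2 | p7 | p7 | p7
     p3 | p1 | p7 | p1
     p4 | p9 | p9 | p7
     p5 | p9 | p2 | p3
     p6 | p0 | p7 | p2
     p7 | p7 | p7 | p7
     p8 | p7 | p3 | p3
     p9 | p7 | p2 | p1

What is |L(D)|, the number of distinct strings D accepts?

13

The useful subgraph on states {p1, p2, p3, p5, p9} is acyclic, so L(D) is finite; the longest accepting path visits 4 useful states, giving maximum string length 3.
Counting accepting paths from p5 by length: 1 of length 0, 2 of length 1, 4 of length 2, 6 of length 3. Total 13.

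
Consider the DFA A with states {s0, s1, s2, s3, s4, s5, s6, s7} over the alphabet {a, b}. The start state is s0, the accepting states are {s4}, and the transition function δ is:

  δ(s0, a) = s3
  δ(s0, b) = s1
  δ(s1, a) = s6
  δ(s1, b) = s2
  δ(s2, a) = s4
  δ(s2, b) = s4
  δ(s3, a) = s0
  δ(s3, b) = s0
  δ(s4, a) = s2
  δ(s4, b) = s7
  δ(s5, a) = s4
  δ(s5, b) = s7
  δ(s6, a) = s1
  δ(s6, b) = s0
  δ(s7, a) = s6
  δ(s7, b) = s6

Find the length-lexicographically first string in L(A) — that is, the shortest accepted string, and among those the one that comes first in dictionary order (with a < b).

A breadth-first search from s0 reaches an accepting state first via the path s0 → s1 → s2 → s4 on input bba.
No string of length < 3 is accepted (BFS exhausts all shorter strings without reaching an accepting state), and bba is the lexicographically least accepting string of length 3.

bba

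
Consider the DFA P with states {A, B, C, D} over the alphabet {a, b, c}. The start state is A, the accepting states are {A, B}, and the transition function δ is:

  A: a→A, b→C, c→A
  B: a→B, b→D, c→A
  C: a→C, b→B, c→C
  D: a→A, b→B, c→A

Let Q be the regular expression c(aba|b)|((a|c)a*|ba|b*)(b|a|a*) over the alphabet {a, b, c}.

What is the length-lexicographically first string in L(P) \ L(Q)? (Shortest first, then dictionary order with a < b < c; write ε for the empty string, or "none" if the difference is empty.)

ac

The string ac is accepted by P but not by Q.
No shorter string lies in the difference, and ac is the lexicographically first length-2 string in L(P) \ L(Q).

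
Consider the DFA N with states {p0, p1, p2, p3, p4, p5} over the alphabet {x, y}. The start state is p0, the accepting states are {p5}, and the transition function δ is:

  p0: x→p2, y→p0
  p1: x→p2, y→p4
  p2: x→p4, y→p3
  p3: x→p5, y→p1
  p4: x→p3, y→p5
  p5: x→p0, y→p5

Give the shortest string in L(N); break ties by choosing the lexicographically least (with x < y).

A breadth-first search from p0 reaches an accepting state first via the path p0 → p2 → p4 → p5 on input xxy.
No string of length < 3 is accepted (BFS exhausts all shorter strings without reaching an accepting state), and xxy is the lexicographically least accepting string of length 3.

xxy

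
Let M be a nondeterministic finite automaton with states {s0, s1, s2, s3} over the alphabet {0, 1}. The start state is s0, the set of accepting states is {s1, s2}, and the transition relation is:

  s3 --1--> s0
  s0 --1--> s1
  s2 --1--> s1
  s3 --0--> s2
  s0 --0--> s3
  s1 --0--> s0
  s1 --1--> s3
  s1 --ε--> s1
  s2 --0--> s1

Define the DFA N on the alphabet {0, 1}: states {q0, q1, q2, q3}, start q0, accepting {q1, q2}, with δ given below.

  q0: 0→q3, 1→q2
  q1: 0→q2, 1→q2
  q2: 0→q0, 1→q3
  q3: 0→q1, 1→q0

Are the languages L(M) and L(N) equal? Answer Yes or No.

Yes

Exploring the product automaton M × N from the start pair (s0, q0), following both machines on each input symbol, reaches 4 state pairs: (s0, q0), (s3, q3), (s1, q2), (s2, q1).
M accepts in {s1, s2} and N accepts in {q1, q2}. In every reachable pair the two components are either both accepting — (s1, q2), (s2, q1) — or both non-accepting, so no string is accepted by exactly one of the machines: L(M) \ L(N) and L(N) \ L(M) are both empty.
Hence every string is accepted by M iff it is accepted by N, and the two languages coincide.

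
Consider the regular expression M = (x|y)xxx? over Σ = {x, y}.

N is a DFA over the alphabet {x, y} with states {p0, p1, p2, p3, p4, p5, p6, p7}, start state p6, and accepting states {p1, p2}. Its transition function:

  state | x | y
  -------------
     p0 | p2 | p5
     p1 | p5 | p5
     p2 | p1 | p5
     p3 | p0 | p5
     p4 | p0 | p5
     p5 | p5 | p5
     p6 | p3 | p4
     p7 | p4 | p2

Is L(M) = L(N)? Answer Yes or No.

Converting the expression M to a DFA (subset construction, then merging equivalent states) gives the minimal DFA with states {m0, m1, m2, m3, m4, m5}, start state m0, accepting states {m4, m5} and transitions m0: x→m1, y→m1; m1: x→m2, y→m3; m2: x→m4, y→m3; m3: x→m3, y→m3; m4: x→m5, y→m3; m5: x→m3, y→m3.
Exploring the product automaton M × N from the start pair (m0, p6), following both machines on each input symbol, reaches 7 state pairs: (m0, p6), (m1, p3), (m1, p4), (m2, p0), (m3, p5), (m4, p2), (m5, p1).
M accepts in {m4, m5} and N accepts in {p1, p2}. In every reachable pair the two components are either both accepting — (m4, p2), (m5, p1) — or both non-accepting, so no string is accepted by exactly one of the machines: L(M) \ L(N) and L(N) \ L(M) are both empty.
Hence every string is accepted by M iff it is accepted by N, and the two languages coincide.

Yes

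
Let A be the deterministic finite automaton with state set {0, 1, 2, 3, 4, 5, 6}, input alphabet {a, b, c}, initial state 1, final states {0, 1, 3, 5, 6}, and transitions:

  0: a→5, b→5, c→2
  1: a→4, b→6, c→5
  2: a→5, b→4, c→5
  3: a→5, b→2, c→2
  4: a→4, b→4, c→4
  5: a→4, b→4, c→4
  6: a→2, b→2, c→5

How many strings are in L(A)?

8

The useful subgraph on states {1, 2, 5, 6} is acyclic, so L(A) is finite; the longest accepting path visits 4 useful states, giving maximum string length 3.
Counting accepting paths from 1 by length: 1 of length 0, 2 of length 1, 1 of length 2, 4 of length 3. Total 8.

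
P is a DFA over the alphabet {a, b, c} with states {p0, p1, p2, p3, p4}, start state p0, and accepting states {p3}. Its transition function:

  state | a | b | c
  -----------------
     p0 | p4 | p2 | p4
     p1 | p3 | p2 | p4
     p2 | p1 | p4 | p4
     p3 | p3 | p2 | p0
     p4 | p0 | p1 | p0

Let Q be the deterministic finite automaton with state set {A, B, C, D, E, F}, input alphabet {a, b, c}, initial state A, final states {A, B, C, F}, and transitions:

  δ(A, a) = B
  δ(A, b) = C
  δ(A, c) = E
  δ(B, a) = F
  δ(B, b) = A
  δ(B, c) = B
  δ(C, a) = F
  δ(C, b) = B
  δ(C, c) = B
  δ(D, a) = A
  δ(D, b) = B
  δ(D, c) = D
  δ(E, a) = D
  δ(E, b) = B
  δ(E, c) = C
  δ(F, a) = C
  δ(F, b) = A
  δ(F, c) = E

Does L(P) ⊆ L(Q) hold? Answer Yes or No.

Yes

Exploring the product automaton P × Q from the start pair (p0, A), following both machines on each input symbol, reaches 22 state pairs: (p0, A), (p4, B), (p2, C), (p4, E), (p0, F), (p1, A), (p0, B), (p1, F), (p0, D), (p1, B), (p0, C), (p4, C), (p2, A), (p3, B), (p4, F), (p3, C), (p4, A), (p2, B), (p4, D), (p3, F), (p0, E), (p1, C).
P accepts in {p3} and Q accepts in {A, B, C, F}. The reachable pairs whose P-component is accepting are (p3, B), (p3, C), (p3, F); in each of them the Q-component is accepting too, so the product for L(P) \ L(Q) (P-component accepting, Q-component rejecting) has no reachable accepting pair and the difference is empty.
Hence every string in L(P) is also in L(Q).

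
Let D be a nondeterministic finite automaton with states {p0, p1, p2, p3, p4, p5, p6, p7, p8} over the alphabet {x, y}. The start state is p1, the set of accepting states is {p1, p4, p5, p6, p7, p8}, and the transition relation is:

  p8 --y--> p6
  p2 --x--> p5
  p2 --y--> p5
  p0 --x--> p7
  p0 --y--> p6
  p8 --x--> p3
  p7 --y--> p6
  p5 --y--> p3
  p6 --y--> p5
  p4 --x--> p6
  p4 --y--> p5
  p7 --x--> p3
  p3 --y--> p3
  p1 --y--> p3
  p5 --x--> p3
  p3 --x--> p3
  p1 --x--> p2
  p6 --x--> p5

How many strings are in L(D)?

The useful subgraph on states {p1, p2, p5} is acyclic, so L(D) is finite; the longest accepting path visits 3 useful states, giving maximum string length 2.
Counting accepting paths from p1 by length: 1 of length 0, 2 of length 2. Total 3.

3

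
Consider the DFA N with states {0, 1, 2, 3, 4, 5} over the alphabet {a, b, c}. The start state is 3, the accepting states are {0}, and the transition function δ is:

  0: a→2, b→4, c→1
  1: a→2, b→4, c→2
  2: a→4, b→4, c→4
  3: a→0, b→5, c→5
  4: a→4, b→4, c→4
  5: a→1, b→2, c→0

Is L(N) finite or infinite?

finite

The useful states (reachable from 3 and able to reach an accepting state) are {0, 3, 5}.
Restricted to these states the transition graph has no cycle, so every accepting path has bounded length and L is finite.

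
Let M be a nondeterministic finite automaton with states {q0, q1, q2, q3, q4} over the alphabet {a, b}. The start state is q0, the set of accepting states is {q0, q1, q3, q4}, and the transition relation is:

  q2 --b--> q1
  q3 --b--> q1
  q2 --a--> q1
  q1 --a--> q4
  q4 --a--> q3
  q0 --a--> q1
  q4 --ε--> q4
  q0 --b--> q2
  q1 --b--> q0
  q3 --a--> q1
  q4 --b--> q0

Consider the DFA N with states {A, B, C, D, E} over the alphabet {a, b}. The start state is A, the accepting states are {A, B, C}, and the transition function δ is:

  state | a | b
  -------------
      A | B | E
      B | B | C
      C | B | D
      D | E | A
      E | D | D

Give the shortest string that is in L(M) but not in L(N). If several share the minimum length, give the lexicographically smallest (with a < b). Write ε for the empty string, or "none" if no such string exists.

ba

The string ba is accepted by M but not by N.
No shorter string lies in the difference, and ba is the lexicographically first length-2 string in L(M) \ L(N).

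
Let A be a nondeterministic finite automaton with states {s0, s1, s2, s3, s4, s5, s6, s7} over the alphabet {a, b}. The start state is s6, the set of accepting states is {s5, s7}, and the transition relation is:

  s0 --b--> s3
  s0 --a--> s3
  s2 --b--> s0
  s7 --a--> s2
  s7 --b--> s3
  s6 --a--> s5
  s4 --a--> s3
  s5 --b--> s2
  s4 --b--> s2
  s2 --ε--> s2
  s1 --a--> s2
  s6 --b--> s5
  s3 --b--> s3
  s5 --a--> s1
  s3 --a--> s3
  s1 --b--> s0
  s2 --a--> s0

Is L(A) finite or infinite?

The useful states (reachable from s6 and able to reach an accepting state) are {s5, s6}.
Restricted to these states the transition graph has no cycle, so every accepting path has bounded length and L is finite.

finite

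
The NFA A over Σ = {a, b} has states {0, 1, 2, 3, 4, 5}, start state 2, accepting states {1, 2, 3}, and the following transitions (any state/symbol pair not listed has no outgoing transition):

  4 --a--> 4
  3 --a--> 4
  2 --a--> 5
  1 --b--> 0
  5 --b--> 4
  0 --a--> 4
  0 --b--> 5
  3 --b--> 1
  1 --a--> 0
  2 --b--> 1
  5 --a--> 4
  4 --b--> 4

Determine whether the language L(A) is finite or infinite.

finite

The useful states (reachable from 2 and able to reach an accepting state) are {1, 2}.
Restricted to these states the transition graph has no cycle, so every accepting path has bounded length and L is finite.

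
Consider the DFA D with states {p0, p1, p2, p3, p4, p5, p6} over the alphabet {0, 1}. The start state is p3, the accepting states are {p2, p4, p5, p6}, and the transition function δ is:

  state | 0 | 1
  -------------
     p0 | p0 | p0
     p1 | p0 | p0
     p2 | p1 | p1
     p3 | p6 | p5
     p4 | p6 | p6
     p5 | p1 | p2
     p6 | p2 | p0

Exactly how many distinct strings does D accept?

4

The useful subgraph on states {p2, p3, p5, p6} is acyclic, so L(D) is finite; the longest accepting path visits 3 useful states, giving maximum string length 2.
Counting accepting paths from p3 by length: 2 of length 1, 2 of length 2. Total 4.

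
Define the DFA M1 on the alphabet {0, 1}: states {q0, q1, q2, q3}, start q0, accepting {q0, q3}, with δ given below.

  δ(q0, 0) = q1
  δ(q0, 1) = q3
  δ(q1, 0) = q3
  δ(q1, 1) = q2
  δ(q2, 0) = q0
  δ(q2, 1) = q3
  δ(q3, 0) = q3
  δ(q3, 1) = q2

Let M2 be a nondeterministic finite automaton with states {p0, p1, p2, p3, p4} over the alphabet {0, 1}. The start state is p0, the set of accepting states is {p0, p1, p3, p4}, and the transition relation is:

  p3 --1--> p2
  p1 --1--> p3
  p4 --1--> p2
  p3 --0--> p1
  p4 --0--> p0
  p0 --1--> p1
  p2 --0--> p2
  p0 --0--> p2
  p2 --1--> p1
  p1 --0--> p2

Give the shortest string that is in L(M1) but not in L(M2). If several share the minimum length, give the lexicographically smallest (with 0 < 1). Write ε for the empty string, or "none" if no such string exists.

The string 00 is accepted by M1 but not by M2.
No shorter string lies in the difference, and 00 is the lexicographically first length-2 string in L(M1) \ L(M2).

00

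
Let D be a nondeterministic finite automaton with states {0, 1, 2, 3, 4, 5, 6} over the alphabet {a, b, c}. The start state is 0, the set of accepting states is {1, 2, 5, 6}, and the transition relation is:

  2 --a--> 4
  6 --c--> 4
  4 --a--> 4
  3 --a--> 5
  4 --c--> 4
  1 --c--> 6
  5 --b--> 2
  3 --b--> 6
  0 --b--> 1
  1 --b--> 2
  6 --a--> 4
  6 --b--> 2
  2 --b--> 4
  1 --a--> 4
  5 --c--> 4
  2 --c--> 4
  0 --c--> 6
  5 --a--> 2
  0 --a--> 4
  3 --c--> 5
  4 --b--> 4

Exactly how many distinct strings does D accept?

The useful subgraph on states {0, 1, 2, 6} is acyclic, so L(D) is finite; the longest accepting path visits 4 useful states, giving maximum string length 3.
Counting accepting paths from 0 by length: 2 of length 1, 3 of length 2, 1 of length 3. Total 6.

6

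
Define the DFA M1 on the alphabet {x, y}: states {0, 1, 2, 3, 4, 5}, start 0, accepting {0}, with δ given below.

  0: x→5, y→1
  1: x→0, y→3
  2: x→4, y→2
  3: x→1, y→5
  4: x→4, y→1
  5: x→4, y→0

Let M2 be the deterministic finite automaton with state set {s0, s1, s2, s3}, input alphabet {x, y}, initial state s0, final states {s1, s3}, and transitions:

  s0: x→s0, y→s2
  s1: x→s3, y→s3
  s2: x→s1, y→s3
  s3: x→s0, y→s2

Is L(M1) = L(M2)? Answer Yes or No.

No

The empty string ε is accepted by M1 but rejected by M2.
So L(M1) ≠ L(M2).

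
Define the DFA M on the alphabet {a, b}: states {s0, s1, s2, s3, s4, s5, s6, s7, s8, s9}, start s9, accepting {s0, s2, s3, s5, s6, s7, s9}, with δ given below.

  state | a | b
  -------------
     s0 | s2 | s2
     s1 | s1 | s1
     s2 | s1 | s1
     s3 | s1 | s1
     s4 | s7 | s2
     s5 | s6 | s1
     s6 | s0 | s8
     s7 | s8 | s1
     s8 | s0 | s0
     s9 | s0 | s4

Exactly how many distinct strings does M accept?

12

The useful subgraph on states {s0, s2, s4, s7, s8, s9} is acyclic, so L(M) is finite; the longest accepting path visits 6 useful states, giving maximum string length 5.
Counting accepting paths from s9 by length: 1 of length 0, 1 of length 1, 4 of length 2, 2 of length 4, 4 of length 5. Total 12.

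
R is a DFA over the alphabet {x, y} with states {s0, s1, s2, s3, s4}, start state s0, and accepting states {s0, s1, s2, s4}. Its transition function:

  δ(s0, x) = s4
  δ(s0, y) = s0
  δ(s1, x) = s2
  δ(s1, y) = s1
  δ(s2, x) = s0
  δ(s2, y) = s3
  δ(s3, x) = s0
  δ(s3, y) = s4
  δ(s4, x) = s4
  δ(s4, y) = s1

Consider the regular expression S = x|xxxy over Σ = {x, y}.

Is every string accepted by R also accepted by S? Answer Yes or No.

The empty string ε is in L(R) but not in L(S).
So L(R) ⊄ L(S).

No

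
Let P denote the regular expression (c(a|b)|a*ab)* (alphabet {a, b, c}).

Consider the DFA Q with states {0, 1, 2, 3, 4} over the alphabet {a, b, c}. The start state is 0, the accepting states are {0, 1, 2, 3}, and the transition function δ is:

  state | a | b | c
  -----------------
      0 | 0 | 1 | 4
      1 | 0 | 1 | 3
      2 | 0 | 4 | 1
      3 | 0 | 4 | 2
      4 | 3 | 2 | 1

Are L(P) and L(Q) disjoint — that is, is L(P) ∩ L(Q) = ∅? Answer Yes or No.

The empty string ε is accepted by both P and Q.
Hence L(P) ∩ L(Q) ≠ ∅.

No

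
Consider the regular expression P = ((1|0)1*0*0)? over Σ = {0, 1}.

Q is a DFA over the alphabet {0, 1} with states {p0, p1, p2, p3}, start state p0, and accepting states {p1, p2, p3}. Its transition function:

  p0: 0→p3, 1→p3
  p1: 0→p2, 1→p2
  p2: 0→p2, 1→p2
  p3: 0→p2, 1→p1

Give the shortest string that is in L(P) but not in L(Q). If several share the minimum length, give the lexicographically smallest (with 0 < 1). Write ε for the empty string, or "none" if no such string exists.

ε

The empty string ε is accepted by P but not by Q.
Since ε is the unique shortest string, it is the required witness.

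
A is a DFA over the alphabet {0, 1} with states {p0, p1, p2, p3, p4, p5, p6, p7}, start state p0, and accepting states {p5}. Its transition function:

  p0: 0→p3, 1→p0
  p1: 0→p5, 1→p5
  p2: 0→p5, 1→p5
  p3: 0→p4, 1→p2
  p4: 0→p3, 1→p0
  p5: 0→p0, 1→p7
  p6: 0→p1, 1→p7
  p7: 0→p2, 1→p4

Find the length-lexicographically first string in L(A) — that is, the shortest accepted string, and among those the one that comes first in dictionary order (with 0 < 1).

A breadth-first search from p0 reaches an accepting state first via the path p0 → p3 → p2 → p5 on input 010.
No string of length < 3 is accepted (BFS exhausts all shorter strings without reaching an accepting state), and 010 is the lexicographically least accepting string of length 3.

010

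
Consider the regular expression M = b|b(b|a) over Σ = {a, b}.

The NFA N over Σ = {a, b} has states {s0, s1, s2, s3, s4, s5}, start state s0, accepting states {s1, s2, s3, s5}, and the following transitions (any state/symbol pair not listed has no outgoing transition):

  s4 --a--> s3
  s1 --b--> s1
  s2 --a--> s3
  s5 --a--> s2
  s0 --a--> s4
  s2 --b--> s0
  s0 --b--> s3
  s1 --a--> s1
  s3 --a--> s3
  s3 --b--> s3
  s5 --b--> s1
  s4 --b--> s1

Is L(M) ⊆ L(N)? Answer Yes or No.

Yes

Converting the expression M to a DFA (subset construction, then merging equivalent states) gives the minimal DFA with states {m0, m1, m2, m3}, start state m0, accepting states {m2, m3} and transitions m0: a→m1, b→m2; m1: a→m1, b→m1; m2: a→m3, b→m3; m3: a→m1, b→m1.
Exploring the product automaton M × N from the start pair (m0, s0), following both machines on each input symbol, reaches 6 state pairs: (m0, s0), (m1, s4), (m2, s3), (m1, s3), (m1, s1), (m3, s3).
M accepts in {m2, m3} and N accepts in {s1, s2, s3, s5}. The reachable pairs whose M-component is accepting are (m2, s3), (m3, s3); in each of them the N-component is accepting too, so the product for L(M) \ L(N) (M-component accepting, N-component rejecting) has no reachable accepting pair and the difference is empty.
Hence every string in L(M) is also in L(N).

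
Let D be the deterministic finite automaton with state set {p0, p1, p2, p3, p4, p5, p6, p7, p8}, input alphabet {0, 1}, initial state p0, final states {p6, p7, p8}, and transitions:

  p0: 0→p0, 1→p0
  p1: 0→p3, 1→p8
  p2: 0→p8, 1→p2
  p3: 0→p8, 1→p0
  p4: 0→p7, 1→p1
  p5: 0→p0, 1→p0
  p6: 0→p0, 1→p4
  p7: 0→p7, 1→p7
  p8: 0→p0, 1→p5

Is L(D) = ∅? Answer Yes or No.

Yes

The states reachable from the start state are {p0}.
None of the accepting states {p6, p7, p8} is reachable, so no string is accepted and L(D) = ∅.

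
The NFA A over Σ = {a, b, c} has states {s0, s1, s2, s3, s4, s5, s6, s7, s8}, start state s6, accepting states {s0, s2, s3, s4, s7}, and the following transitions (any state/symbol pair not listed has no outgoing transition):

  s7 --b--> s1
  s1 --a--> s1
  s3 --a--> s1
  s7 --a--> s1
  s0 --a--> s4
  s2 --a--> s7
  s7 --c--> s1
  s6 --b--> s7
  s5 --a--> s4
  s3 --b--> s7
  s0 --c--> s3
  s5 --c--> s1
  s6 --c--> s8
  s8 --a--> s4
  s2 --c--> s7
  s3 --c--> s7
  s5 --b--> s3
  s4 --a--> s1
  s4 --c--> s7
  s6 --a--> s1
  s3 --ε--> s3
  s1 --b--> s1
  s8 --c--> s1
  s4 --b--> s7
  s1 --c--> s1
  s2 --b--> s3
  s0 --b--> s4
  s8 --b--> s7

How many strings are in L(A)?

The useful subgraph on states {s4, s6, s7, s8} is acyclic, so L(A) is finite; the longest accepting path visits 4 useful states, giving maximum string length 3.
Counting accepting paths from s6 by length: 1 of length 1, 2 of length 2, 2 of length 3. Total 5.

5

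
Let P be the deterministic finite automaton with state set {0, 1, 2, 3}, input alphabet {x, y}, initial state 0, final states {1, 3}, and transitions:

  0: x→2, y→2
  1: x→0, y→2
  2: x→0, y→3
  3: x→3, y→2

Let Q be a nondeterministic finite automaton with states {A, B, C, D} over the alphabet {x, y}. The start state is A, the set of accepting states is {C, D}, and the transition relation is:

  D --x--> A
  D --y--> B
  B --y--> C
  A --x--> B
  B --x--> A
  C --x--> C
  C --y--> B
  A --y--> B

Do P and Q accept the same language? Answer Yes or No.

Yes

Exploring the product automaton P × Q from the start pair (0, A), following both machines on each input symbol, reaches 3 state pairs: (0, A), (2, B), (3, C).
P accepts in {1, 3} and Q accepts in {C, D}. In every reachable pair the two components are either both accepting — (3, C) — or both non-accepting, so no string is accepted by exactly one of the machines: L(P) \ L(Q) and L(Q) \ L(P) are both empty.
Hence every string is accepted by P iff it is accepted by Q, and the two languages coincide.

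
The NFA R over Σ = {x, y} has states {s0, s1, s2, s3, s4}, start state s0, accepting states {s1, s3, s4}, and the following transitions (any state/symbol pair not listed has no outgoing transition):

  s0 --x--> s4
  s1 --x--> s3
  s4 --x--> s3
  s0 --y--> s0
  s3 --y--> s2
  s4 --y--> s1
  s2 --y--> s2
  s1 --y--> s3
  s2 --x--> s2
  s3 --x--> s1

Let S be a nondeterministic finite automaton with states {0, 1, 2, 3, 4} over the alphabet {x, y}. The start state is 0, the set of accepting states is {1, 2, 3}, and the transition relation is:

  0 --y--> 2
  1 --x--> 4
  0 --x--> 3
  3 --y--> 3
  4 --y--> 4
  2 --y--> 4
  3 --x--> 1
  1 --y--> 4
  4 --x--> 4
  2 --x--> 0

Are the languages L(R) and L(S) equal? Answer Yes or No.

No

The string yx is accepted by R but rejected by S.
So L(R) ≠ L(S).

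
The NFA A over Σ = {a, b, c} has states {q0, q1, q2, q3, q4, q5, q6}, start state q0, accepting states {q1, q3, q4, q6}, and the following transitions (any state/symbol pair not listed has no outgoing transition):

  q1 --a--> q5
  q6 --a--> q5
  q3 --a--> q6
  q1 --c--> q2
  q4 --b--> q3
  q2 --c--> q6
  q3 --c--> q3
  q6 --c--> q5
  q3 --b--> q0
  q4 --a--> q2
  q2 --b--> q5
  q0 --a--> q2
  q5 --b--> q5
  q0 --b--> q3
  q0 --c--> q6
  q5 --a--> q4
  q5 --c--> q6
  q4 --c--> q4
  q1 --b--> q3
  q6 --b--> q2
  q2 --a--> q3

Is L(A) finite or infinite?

State q0 is reachable from the start and can reach an accepting state, and it lies on the cycle q0 → q2 → q3 → q0.
Traversing that cycle any number of times yields accepted strings of unbounded length, so the language is infinite.

infinite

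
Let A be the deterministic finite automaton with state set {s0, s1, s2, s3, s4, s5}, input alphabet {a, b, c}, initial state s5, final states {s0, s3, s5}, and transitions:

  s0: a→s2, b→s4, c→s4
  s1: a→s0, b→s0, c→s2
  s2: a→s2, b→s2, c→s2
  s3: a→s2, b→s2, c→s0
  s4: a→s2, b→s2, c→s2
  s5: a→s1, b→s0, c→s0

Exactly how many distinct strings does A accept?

The useful subgraph on states {s0, s1, s5} is acyclic, so L(A) is finite; the longest accepting path visits 3 useful states, giving maximum string length 2.
Counting accepting paths from s5 by length: 1 of length 0, 2 of length 1, 2 of length 2. Total 5.

5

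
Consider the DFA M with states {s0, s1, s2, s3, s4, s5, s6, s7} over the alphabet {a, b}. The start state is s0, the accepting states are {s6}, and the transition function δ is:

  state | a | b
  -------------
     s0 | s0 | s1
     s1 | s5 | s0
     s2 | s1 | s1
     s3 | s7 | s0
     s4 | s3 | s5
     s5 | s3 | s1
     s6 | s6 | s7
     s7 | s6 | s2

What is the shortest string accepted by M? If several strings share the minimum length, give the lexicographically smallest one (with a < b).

baaaa

A breadth-first search from s0 reaches an accepting state first via the path s0 → s1 → s5 → s3 → s7 → s6 on input baaaa.
No string of length < 5 is accepted (BFS exhausts all shorter strings without reaching an accepting state), and baaaa is the lexicographically least accepting string of length 5.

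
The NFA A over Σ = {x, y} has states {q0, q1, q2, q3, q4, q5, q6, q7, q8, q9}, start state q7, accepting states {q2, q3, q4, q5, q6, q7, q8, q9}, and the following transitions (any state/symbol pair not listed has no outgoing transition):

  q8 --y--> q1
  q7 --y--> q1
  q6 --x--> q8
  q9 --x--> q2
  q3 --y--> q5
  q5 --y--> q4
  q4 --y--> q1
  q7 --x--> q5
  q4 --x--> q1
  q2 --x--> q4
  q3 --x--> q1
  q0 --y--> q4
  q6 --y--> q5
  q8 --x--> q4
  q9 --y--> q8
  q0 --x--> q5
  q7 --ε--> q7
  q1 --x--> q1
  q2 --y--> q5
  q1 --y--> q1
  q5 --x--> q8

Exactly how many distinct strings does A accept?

The useful subgraph on states {q4, q5, q7, q8} is acyclic, so L(A) is finite; the longest accepting path visits 4 useful states, giving maximum string length 3.
Counting accepting paths from q7 by length: 1 of length 0, 1 of length 1, 2 of length 2, 1 of length 3. Total 5.

5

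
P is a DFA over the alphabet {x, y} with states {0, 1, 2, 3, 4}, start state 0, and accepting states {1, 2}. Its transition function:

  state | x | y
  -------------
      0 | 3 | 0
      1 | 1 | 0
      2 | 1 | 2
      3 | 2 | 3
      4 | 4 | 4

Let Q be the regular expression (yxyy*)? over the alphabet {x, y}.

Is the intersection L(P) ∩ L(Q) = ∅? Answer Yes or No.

Yes

Converting the expression Q to a DFA (subset construction, then merging equivalent states) gives the minimal DFA with states {q0, q1, q2, q3, q4}, start state q0, accepting states {q0, q4} and transitions q0: x→q1, y→q2; q1: x→q1, y→q1; q2: x→q3, y→q1; q3: x→q1, y→q4; q4: x→q1, y→q4.
Exploring the product automaton P × Q from the start pair (0, q0), following both machines on each input symbol, reaches 8 state pairs: (0, q0), (3, q1), (0, q2), (2, q1), (3, q3), (0, q1), (1, q1), (3, q4).
P accepts in {1, 2} and Q accepts in {q0, q4}; no reachable pair has both components accepting, so no string drives both machines to acceptance simultaneously and L(P) ∩ L(Q) = ∅.
So no string is accepted by both, and the intersection is empty.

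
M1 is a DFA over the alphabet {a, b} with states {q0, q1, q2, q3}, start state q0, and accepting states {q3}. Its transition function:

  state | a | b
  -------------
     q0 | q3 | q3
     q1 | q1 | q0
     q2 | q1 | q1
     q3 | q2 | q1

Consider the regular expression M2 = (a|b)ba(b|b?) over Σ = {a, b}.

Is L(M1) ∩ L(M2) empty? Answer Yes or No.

Yes

Converting the expression M2 to a DFA (subset construction, then merging equivalent states) gives the minimal DFA with states {r0, r1, r2, r3, r4, r5}, start state r0, accepting states {r4, r5} and transitions r0: a→r1, b→r1; r1: a→r2, b→r3; r2: a→r2, b→r2; r3: a→r4, b→r2; r4: a→r2, b→r5; r5: a→r2, b→r2.
Exploring the product automaton M1 × M2 from the start pair (q0, r0), following both machines on each input symbol, reaches 9 state pairs: (q0, r0), (q3, r1), (q2, r2), (q1, r3), (q1, r2), (q1, r4), (q0, r2), (q0, r5), (q3, r2).
M1 accepts in {q3} and M2 accepts in {r4, r5}; no reachable pair has both components accepting, so no string drives both machines to acceptance simultaneously and L(M1) ∩ L(M2) = ∅.
So no string is accepted by both, and the intersection is empty.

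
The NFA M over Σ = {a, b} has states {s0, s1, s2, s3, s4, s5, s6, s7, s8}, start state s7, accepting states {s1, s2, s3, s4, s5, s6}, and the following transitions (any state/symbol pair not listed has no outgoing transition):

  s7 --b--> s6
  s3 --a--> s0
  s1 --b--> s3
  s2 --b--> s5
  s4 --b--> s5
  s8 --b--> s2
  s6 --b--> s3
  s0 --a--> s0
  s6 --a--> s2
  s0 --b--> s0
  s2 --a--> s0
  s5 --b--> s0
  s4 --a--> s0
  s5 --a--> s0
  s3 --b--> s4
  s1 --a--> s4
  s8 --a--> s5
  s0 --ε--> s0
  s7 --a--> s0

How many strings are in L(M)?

6

The useful subgraph on states {s2, s3, s4, s5, s6, s7} is acyclic, so L(M) is finite; the longest accepting path visits 5 useful states, giving maximum string length 4.
Counting accepting paths from s7 by length: 1 of length 1, 2 of length 2, 2 of length 3, 1 of length 4. Total 6.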